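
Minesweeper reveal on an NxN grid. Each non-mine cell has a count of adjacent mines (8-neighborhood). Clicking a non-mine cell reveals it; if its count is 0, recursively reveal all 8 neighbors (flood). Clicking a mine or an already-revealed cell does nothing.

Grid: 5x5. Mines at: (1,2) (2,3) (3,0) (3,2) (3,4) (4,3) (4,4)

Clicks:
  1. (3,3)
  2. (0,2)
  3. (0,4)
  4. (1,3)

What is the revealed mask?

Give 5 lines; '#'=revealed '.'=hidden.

Click 1 (3,3) count=5: revealed 1 new [(3,3)] -> total=1
Click 2 (0,2) count=1: revealed 1 new [(0,2)] -> total=2
Click 3 (0,4) count=0: revealed 4 new [(0,3) (0,4) (1,3) (1,4)] -> total=6
Click 4 (1,3) count=2: revealed 0 new [(none)] -> total=6

Answer: ..###
...##
.....
...#.
.....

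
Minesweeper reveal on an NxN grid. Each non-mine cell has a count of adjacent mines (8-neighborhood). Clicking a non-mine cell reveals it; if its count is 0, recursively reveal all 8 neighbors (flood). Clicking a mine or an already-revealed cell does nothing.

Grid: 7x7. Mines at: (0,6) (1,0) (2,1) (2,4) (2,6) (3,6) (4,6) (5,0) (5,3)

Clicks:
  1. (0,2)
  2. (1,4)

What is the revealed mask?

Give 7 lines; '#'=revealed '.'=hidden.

Click 1 (0,2) count=0: revealed 10 new [(0,1) (0,2) (0,3) (0,4) (0,5) (1,1) (1,2) (1,3) (1,4) (1,5)] -> total=10
Click 2 (1,4) count=1: revealed 0 new [(none)] -> total=10

Answer: .#####.
.#####.
.......
.......
.......
.......
.......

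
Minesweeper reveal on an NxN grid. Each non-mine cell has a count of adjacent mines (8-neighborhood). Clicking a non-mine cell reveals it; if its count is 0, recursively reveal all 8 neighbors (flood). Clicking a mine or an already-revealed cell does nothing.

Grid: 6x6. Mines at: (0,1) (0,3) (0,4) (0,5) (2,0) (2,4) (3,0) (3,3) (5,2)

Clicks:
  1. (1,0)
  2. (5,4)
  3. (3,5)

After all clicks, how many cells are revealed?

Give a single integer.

Answer: 9

Derivation:
Click 1 (1,0) count=2: revealed 1 new [(1,0)] -> total=1
Click 2 (5,4) count=0: revealed 8 new [(3,4) (3,5) (4,3) (4,4) (4,5) (5,3) (5,4) (5,5)] -> total=9
Click 3 (3,5) count=1: revealed 0 new [(none)] -> total=9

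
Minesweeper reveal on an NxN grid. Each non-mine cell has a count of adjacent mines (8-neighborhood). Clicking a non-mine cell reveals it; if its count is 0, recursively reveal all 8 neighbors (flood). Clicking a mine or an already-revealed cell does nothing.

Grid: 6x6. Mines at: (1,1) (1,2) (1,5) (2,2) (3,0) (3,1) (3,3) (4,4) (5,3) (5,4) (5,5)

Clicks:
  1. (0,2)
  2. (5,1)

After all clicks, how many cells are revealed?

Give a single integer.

Click 1 (0,2) count=2: revealed 1 new [(0,2)] -> total=1
Click 2 (5,1) count=0: revealed 6 new [(4,0) (4,1) (4,2) (5,0) (5,1) (5,2)] -> total=7

Answer: 7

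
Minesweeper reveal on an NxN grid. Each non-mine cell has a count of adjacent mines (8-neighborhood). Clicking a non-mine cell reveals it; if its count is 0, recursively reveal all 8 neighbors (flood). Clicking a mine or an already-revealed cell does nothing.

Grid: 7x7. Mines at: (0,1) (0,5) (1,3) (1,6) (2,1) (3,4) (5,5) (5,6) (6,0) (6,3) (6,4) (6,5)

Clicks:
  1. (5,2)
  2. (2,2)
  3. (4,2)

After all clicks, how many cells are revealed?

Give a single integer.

Answer: 13

Derivation:
Click 1 (5,2) count=1: revealed 1 new [(5,2)] -> total=1
Click 2 (2,2) count=2: revealed 1 new [(2,2)] -> total=2
Click 3 (4,2) count=0: revealed 11 new [(3,0) (3,1) (3,2) (3,3) (4,0) (4,1) (4,2) (4,3) (5,0) (5,1) (5,3)] -> total=13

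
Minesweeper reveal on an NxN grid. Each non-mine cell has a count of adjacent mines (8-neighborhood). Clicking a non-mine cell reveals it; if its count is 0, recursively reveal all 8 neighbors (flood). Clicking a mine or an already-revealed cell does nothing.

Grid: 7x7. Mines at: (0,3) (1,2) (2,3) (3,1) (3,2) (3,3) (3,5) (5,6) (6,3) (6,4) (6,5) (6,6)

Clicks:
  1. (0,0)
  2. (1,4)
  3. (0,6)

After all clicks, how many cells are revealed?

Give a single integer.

Click 1 (0,0) count=0: revealed 6 new [(0,0) (0,1) (1,0) (1,1) (2,0) (2,1)] -> total=6
Click 2 (1,4) count=2: revealed 1 new [(1,4)] -> total=7
Click 3 (0,6) count=0: revealed 8 new [(0,4) (0,5) (0,6) (1,5) (1,6) (2,4) (2,5) (2,6)] -> total=15

Answer: 15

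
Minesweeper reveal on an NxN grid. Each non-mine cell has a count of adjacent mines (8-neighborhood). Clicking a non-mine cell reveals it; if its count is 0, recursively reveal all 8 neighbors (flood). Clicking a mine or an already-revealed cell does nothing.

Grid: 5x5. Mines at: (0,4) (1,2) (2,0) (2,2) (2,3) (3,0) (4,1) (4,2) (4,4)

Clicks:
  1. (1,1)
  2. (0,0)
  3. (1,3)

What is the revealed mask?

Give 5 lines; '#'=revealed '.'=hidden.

Answer: ##...
##.#.
.....
.....
.....

Derivation:
Click 1 (1,1) count=3: revealed 1 new [(1,1)] -> total=1
Click 2 (0,0) count=0: revealed 3 new [(0,0) (0,1) (1,0)] -> total=4
Click 3 (1,3) count=4: revealed 1 new [(1,3)] -> total=5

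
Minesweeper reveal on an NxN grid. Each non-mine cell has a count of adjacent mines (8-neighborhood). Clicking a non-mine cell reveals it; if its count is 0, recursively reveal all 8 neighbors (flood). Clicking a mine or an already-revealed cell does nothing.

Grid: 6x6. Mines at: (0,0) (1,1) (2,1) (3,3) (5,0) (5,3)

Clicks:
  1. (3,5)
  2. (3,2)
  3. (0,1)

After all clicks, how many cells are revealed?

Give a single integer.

Click 1 (3,5) count=0: revealed 18 new [(0,2) (0,3) (0,4) (0,5) (1,2) (1,3) (1,4) (1,5) (2,2) (2,3) (2,4) (2,5) (3,4) (3,5) (4,4) (4,5) (5,4) (5,5)] -> total=18
Click 2 (3,2) count=2: revealed 1 new [(3,2)] -> total=19
Click 3 (0,1) count=2: revealed 1 new [(0,1)] -> total=20

Answer: 20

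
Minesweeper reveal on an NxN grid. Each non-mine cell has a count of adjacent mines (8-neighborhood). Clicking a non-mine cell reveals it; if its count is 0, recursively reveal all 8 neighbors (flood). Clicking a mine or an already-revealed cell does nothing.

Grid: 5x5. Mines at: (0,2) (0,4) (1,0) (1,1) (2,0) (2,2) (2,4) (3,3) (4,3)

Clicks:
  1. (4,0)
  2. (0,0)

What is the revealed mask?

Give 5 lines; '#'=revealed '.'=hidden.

Answer: #....
.....
.....
###..
###..

Derivation:
Click 1 (4,0) count=0: revealed 6 new [(3,0) (3,1) (3,2) (4,0) (4,1) (4,2)] -> total=6
Click 2 (0,0) count=2: revealed 1 new [(0,0)] -> total=7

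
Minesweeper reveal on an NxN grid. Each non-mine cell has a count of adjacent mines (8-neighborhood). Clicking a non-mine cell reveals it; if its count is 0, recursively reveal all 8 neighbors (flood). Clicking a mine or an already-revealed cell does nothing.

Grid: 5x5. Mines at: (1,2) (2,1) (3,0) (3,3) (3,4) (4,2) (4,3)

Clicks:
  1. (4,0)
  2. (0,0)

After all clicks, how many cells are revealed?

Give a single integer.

Answer: 5

Derivation:
Click 1 (4,0) count=1: revealed 1 new [(4,0)] -> total=1
Click 2 (0,0) count=0: revealed 4 new [(0,0) (0,1) (1,0) (1,1)] -> total=5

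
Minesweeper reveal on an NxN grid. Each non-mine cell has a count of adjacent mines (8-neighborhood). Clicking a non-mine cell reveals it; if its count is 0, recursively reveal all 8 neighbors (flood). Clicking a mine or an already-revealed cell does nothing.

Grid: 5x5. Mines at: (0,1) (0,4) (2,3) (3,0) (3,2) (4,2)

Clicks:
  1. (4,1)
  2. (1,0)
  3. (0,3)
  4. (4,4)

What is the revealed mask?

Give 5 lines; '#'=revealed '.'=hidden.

Answer: ...#.
#....
.....
...##
.#.##

Derivation:
Click 1 (4,1) count=3: revealed 1 new [(4,1)] -> total=1
Click 2 (1,0) count=1: revealed 1 new [(1,0)] -> total=2
Click 3 (0,3) count=1: revealed 1 new [(0,3)] -> total=3
Click 4 (4,4) count=0: revealed 4 new [(3,3) (3,4) (4,3) (4,4)] -> total=7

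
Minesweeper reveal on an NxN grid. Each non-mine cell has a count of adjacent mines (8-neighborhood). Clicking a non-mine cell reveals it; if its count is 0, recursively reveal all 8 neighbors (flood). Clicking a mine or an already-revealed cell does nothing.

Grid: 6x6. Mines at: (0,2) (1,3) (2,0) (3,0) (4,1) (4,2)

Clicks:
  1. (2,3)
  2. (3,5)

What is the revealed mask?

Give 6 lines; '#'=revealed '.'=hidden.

Click 1 (2,3) count=1: revealed 1 new [(2,3)] -> total=1
Click 2 (3,5) count=0: revealed 15 new [(0,4) (0,5) (1,4) (1,5) (2,4) (2,5) (3,3) (3,4) (3,5) (4,3) (4,4) (4,5) (5,3) (5,4) (5,5)] -> total=16

Answer: ....##
....##
...###
...###
...###
...###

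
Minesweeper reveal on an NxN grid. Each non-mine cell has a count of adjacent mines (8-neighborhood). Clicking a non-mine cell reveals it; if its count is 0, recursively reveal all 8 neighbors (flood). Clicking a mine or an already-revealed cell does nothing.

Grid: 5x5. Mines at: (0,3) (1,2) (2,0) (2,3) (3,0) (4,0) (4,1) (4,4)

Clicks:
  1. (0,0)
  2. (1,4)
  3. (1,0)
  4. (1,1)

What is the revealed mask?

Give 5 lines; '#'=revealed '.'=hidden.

Click 1 (0,0) count=0: revealed 4 new [(0,0) (0,1) (1,0) (1,1)] -> total=4
Click 2 (1,4) count=2: revealed 1 new [(1,4)] -> total=5
Click 3 (1,0) count=1: revealed 0 new [(none)] -> total=5
Click 4 (1,1) count=2: revealed 0 new [(none)] -> total=5

Answer: ##...
##..#
.....
.....
.....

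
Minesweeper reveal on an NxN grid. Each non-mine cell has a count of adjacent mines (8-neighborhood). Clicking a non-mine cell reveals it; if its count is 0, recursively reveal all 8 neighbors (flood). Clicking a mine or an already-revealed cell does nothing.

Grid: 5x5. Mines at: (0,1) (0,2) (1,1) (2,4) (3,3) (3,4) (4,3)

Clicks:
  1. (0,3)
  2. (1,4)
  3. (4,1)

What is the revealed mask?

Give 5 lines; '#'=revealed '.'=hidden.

Click 1 (0,3) count=1: revealed 1 new [(0,3)] -> total=1
Click 2 (1,4) count=1: revealed 1 new [(1,4)] -> total=2
Click 3 (4,1) count=0: revealed 9 new [(2,0) (2,1) (2,2) (3,0) (3,1) (3,2) (4,0) (4,1) (4,2)] -> total=11

Answer: ...#.
....#
###..
###..
###..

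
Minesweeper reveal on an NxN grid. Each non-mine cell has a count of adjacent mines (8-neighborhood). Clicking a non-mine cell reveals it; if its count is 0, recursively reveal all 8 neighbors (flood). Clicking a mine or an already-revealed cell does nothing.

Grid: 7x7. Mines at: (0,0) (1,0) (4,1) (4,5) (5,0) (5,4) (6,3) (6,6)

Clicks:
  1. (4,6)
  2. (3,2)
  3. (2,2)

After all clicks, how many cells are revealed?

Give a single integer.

Answer: 28

Derivation:
Click 1 (4,6) count=1: revealed 1 new [(4,6)] -> total=1
Click 2 (3,2) count=1: revealed 1 new [(3,2)] -> total=2
Click 3 (2,2) count=0: revealed 26 new [(0,1) (0,2) (0,3) (0,4) (0,5) (0,6) (1,1) (1,2) (1,3) (1,4) (1,5) (1,6) (2,1) (2,2) (2,3) (2,4) (2,5) (2,6) (3,1) (3,3) (3,4) (3,5) (3,6) (4,2) (4,3) (4,4)] -> total=28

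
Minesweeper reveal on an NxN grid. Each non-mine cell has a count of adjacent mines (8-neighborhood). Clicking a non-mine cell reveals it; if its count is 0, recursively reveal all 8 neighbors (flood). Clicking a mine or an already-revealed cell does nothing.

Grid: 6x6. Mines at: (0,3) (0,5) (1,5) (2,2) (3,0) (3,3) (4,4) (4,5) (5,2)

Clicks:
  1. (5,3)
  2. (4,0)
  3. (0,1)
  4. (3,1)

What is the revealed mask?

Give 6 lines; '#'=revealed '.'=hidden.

Answer: ###...
###...
##....
.#....
#.....
...#..

Derivation:
Click 1 (5,3) count=2: revealed 1 new [(5,3)] -> total=1
Click 2 (4,0) count=1: revealed 1 new [(4,0)] -> total=2
Click 3 (0,1) count=0: revealed 8 new [(0,0) (0,1) (0,2) (1,0) (1,1) (1,2) (2,0) (2,1)] -> total=10
Click 4 (3,1) count=2: revealed 1 new [(3,1)] -> total=11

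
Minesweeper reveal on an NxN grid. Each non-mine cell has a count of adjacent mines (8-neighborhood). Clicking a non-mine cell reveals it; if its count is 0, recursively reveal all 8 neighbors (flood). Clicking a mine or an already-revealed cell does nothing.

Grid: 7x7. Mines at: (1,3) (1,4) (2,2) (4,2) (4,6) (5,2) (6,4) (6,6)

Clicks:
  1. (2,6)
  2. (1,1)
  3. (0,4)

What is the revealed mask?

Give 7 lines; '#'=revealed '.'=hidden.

Click 1 (2,6) count=0: revealed 8 new [(0,5) (0,6) (1,5) (1,6) (2,5) (2,6) (3,5) (3,6)] -> total=8
Click 2 (1,1) count=1: revealed 1 new [(1,1)] -> total=9
Click 3 (0,4) count=2: revealed 1 new [(0,4)] -> total=10

Answer: ....###
.#...##
.....##
.....##
.......
.......
.......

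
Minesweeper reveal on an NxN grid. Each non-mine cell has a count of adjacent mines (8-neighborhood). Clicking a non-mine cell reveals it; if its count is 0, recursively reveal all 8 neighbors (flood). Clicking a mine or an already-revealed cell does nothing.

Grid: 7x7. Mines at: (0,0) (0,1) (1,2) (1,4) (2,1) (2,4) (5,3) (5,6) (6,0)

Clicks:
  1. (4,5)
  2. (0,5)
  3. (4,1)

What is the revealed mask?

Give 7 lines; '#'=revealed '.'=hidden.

Answer: .....#.
.......
.......
###....
###..#.
###....
.......

Derivation:
Click 1 (4,5) count=1: revealed 1 new [(4,5)] -> total=1
Click 2 (0,5) count=1: revealed 1 new [(0,5)] -> total=2
Click 3 (4,1) count=0: revealed 9 new [(3,0) (3,1) (3,2) (4,0) (4,1) (4,2) (5,0) (5,1) (5,2)] -> total=11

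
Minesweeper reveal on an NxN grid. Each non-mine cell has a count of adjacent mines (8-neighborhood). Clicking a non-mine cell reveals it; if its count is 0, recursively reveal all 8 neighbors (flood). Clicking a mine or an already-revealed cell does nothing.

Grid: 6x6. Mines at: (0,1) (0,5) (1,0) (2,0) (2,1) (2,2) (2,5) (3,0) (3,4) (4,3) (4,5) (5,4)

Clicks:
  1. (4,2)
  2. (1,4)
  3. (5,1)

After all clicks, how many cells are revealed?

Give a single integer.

Answer: 7

Derivation:
Click 1 (4,2) count=1: revealed 1 new [(4,2)] -> total=1
Click 2 (1,4) count=2: revealed 1 new [(1,4)] -> total=2
Click 3 (5,1) count=0: revealed 5 new [(4,0) (4,1) (5,0) (5,1) (5,2)] -> total=7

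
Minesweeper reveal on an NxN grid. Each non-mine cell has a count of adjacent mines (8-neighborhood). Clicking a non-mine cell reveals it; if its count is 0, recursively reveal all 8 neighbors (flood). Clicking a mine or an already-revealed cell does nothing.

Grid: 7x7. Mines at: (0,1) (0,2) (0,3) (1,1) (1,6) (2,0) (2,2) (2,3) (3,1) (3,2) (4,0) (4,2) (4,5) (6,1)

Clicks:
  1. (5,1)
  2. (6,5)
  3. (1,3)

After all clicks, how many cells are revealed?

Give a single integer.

Answer: 12

Derivation:
Click 1 (5,1) count=3: revealed 1 new [(5,1)] -> total=1
Click 2 (6,5) count=0: revealed 10 new [(5,2) (5,3) (5,4) (5,5) (5,6) (6,2) (6,3) (6,4) (6,5) (6,6)] -> total=11
Click 3 (1,3) count=4: revealed 1 new [(1,3)] -> total=12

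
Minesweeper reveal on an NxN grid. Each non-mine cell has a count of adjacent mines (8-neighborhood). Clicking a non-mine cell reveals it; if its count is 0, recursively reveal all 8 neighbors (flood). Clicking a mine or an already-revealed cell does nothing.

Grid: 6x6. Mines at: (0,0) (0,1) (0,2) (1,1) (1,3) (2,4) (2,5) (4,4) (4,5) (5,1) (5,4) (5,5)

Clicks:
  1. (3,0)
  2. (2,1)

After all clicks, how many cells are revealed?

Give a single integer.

Answer: 12

Derivation:
Click 1 (3,0) count=0: revealed 12 new [(2,0) (2,1) (2,2) (2,3) (3,0) (3,1) (3,2) (3,3) (4,0) (4,1) (4,2) (4,3)] -> total=12
Click 2 (2,1) count=1: revealed 0 new [(none)] -> total=12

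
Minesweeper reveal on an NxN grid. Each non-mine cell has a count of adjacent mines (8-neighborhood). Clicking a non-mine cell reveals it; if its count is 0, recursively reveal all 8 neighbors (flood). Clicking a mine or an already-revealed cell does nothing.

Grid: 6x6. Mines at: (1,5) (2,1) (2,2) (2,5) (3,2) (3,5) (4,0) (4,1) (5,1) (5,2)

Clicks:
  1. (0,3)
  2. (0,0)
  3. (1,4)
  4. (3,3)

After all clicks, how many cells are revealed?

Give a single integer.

Answer: 11

Derivation:
Click 1 (0,3) count=0: revealed 10 new [(0,0) (0,1) (0,2) (0,3) (0,4) (1,0) (1,1) (1,2) (1,3) (1,4)] -> total=10
Click 2 (0,0) count=0: revealed 0 new [(none)] -> total=10
Click 3 (1,4) count=2: revealed 0 new [(none)] -> total=10
Click 4 (3,3) count=2: revealed 1 new [(3,3)] -> total=11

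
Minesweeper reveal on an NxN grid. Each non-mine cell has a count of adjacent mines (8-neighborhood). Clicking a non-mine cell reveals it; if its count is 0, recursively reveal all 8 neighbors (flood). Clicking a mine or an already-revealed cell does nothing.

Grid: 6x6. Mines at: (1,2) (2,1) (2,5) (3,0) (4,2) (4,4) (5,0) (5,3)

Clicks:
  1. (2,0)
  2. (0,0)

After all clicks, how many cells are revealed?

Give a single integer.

Click 1 (2,0) count=2: revealed 1 new [(2,0)] -> total=1
Click 2 (0,0) count=0: revealed 4 new [(0,0) (0,1) (1,0) (1,1)] -> total=5

Answer: 5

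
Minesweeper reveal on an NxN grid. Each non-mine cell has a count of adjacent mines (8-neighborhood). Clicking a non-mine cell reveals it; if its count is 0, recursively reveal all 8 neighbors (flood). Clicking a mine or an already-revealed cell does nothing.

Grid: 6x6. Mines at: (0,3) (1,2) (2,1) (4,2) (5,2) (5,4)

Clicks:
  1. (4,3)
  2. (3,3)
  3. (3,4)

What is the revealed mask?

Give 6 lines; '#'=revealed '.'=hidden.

Answer: ....##
...###
...###
...###
...###
......

Derivation:
Click 1 (4,3) count=3: revealed 1 new [(4,3)] -> total=1
Click 2 (3,3) count=1: revealed 1 new [(3,3)] -> total=2
Click 3 (3,4) count=0: revealed 12 new [(0,4) (0,5) (1,3) (1,4) (1,5) (2,3) (2,4) (2,5) (3,4) (3,5) (4,4) (4,5)] -> total=14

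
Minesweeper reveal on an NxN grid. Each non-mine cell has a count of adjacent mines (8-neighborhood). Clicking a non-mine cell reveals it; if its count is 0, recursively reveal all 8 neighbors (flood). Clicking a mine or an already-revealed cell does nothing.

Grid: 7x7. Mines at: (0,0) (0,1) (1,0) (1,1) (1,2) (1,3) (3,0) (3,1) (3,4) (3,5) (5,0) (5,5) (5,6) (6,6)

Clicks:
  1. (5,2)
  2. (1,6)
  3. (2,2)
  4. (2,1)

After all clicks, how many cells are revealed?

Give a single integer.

Click 1 (5,2) count=0: revealed 12 new [(4,1) (4,2) (4,3) (4,4) (5,1) (5,2) (5,3) (5,4) (6,1) (6,2) (6,3) (6,4)] -> total=12
Click 2 (1,6) count=0: revealed 9 new [(0,4) (0,5) (0,6) (1,4) (1,5) (1,6) (2,4) (2,5) (2,6)] -> total=21
Click 3 (2,2) count=4: revealed 1 new [(2,2)] -> total=22
Click 4 (2,1) count=5: revealed 1 new [(2,1)] -> total=23

Answer: 23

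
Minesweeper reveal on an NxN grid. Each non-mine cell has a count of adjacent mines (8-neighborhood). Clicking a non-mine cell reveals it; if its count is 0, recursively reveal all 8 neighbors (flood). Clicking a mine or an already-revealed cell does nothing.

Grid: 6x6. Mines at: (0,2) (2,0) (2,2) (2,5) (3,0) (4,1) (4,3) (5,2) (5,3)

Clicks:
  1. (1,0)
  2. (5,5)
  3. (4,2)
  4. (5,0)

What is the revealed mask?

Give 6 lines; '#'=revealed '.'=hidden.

Click 1 (1,0) count=1: revealed 1 new [(1,0)] -> total=1
Click 2 (5,5) count=0: revealed 6 new [(3,4) (3,5) (4,4) (4,5) (5,4) (5,5)] -> total=7
Click 3 (4,2) count=4: revealed 1 new [(4,2)] -> total=8
Click 4 (5,0) count=1: revealed 1 new [(5,0)] -> total=9

Answer: ......
#.....
......
....##
..#.##
#...##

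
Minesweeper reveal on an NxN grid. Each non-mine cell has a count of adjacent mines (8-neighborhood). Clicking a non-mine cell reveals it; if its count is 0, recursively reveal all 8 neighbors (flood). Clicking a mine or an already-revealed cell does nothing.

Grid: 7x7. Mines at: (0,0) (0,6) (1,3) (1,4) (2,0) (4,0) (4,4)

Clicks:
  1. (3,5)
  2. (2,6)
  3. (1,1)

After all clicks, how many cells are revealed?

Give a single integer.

Answer: 32

Derivation:
Click 1 (3,5) count=1: revealed 1 new [(3,5)] -> total=1
Click 2 (2,6) count=0: revealed 30 new [(1,5) (1,6) (2,1) (2,2) (2,3) (2,5) (2,6) (3,1) (3,2) (3,3) (3,6) (4,1) (4,2) (4,3) (4,5) (4,6) (5,0) (5,1) (5,2) (5,3) (5,4) (5,5) (5,6) (6,0) (6,1) (6,2) (6,3) (6,4) (6,5) (6,6)] -> total=31
Click 3 (1,1) count=2: revealed 1 new [(1,1)] -> total=32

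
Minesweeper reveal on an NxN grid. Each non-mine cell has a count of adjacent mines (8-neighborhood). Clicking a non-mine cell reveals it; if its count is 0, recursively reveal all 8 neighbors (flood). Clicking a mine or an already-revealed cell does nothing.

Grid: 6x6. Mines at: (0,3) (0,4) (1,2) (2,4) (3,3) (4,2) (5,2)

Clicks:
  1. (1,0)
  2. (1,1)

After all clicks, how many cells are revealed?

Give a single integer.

Answer: 12

Derivation:
Click 1 (1,0) count=0: revealed 12 new [(0,0) (0,1) (1,0) (1,1) (2,0) (2,1) (3,0) (3,1) (4,0) (4,1) (5,0) (5,1)] -> total=12
Click 2 (1,1) count=1: revealed 0 new [(none)] -> total=12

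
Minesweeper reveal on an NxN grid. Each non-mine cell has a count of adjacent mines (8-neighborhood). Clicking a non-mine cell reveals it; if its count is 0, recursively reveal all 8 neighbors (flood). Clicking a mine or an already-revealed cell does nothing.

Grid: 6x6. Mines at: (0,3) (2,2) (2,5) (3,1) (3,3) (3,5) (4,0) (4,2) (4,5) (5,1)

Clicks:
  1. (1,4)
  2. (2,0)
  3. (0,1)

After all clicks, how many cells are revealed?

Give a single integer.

Answer: 9

Derivation:
Click 1 (1,4) count=2: revealed 1 new [(1,4)] -> total=1
Click 2 (2,0) count=1: revealed 1 new [(2,0)] -> total=2
Click 3 (0,1) count=0: revealed 7 new [(0,0) (0,1) (0,2) (1,0) (1,1) (1,2) (2,1)] -> total=9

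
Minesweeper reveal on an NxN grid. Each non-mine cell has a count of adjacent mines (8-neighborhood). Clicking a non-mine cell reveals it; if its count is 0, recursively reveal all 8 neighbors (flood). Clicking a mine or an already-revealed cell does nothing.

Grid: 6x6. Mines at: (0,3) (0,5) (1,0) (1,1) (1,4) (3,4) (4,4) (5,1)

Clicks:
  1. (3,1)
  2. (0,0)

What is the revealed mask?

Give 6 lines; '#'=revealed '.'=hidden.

Click 1 (3,1) count=0: revealed 12 new [(2,0) (2,1) (2,2) (2,3) (3,0) (3,1) (3,2) (3,3) (4,0) (4,1) (4,2) (4,3)] -> total=12
Click 2 (0,0) count=2: revealed 1 new [(0,0)] -> total=13

Answer: #.....
......
####..
####..
####..
......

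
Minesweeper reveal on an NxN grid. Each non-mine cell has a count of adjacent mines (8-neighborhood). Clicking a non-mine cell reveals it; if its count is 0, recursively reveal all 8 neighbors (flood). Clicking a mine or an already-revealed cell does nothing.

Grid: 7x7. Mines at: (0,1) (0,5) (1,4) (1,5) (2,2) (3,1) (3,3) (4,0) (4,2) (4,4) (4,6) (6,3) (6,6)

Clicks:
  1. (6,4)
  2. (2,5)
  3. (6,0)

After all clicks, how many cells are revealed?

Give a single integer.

Answer: 8

Derivation:
Click 1 (6,4) count=1: revealed 1 new [(6,4)] -> total=1
Click 2 (2,5) count=2: revealed 1 new [(2,5)] -> total=2
Click 3 (6,0) count=0: revealed 6 new [(5,0) (5,1) (5,2) (6,0) (6,1) (6,2)] -> total=8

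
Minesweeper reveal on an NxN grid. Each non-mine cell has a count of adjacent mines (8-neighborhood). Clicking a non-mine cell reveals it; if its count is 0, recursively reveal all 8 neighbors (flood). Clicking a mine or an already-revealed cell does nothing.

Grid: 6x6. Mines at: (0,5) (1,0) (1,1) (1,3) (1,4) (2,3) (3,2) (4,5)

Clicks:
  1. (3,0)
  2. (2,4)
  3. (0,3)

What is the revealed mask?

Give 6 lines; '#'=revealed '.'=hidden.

Answer: ...#..
......
##..#.
##....
#####.
#####.

Derivation:
Click 1 (3,0) count=0: revealed 14 new [(2,0) (2,1) (3,0) (3,1) (4,0) (4,1) (4,2) (4,3) (4,4) (5,0) (5,1) (5,2) (5,3) (5,4)] -> total=14
Click 2 (2,4) count=3: revealed 1 new [(2,4)] -> total=15
Click 3 (0,3) count=2: revealed 1 new [(0,3)] -> total=16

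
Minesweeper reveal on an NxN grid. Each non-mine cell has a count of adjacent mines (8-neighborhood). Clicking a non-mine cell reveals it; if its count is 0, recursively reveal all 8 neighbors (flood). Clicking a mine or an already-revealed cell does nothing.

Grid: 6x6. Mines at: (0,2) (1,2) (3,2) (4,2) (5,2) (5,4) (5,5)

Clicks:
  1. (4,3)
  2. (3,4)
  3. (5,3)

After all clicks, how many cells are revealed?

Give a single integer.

Click 1 (4,3) count=4: revealed 1 new [(4,3)] -> total=1
Click 2 (3,4) count=0: revealed 14 new [(0,3) (0,4) (0,5) (1,3) (1,4) (1,5) (2,3) (2,4) (2,5) (3,3) (3,4) (3,5) (4,4) (4,5)] -> total=15
Click 3 (5,3) count=3: revealed 1 new [(5,3)] -> total=16

Answer: 16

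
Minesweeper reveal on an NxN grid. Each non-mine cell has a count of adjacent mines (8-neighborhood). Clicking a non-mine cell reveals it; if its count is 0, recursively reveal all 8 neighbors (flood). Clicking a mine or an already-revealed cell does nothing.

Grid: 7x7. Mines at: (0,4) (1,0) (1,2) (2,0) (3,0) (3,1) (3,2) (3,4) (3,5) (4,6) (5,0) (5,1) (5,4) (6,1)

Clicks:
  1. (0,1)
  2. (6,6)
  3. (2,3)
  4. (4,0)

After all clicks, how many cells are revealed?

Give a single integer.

Click 1 (0,1) count=2: revealed 1 new [(0,1)] -> total=1
Click 2 (6,6) count=0: revealed 4 new [(5,5) (5,6) (6,5) (6,6)] -> total=5
Click 3 (2,3) count=3: revealed 1 new [(2,3)] -> total=6
Click 4 (4,0) count=4: revealed 1 new [(4,0)] -> total=7

Answer: 7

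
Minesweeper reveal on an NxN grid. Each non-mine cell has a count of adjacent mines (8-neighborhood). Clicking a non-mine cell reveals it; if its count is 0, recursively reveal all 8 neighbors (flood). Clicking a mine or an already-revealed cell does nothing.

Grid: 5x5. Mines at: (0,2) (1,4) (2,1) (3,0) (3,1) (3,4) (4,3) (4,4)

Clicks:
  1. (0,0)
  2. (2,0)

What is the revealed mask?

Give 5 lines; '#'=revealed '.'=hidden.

Answer: ##...
##...
#....
.....
.....

Derivation:
Click 1 (0,0) count=0: revealed 4 new [(0,0) (0,1) (1,0) (1,1)] -> total=4
Click 2 (2,0) count=3: revealed 1 new [(2,0)] -> total=5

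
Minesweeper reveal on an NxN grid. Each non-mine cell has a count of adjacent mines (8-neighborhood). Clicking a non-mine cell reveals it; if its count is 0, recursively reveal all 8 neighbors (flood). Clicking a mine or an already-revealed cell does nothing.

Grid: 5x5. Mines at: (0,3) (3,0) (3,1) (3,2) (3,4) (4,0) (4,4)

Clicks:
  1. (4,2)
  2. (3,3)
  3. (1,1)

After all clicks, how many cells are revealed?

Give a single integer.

Click 1 (4,2) count=2: revealed 1 new [(4,2)] -> total=1
Click 2 (3,3) count=3: revealed 1 new [(3,3)] -> total=2
Click 3 (1,1) count=0: revealed 9 new [(0,0) (0,1) (0,2) (1,0) (1,1) (1,2) (2,0) (2,1) (2,2)] -> total=11

Answer: 11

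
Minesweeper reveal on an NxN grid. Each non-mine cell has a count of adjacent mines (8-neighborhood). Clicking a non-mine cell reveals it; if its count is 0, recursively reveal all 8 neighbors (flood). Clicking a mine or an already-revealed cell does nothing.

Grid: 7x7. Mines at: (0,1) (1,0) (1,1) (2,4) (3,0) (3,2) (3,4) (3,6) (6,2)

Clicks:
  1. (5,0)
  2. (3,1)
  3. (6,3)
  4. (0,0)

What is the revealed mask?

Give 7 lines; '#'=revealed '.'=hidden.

Answer: #......
.......
.......
.#.....
##.....
##.....
##.#...

Derivation:
Click 1 (5,0) count=0: revealed 6 new [(4,0) (4,1) (5,0) (5,1) (6,0) (6,1)] -> total=6
Click 2 (3,1) count=2: revealed 1 new [(3,1)] -> total=7
Click 3 (6,3) count=1: revealed 1 new [(6,3)] -> total=8
Click 4 (0,0) count=3: revealed 1 new [(0,0)] -> total=9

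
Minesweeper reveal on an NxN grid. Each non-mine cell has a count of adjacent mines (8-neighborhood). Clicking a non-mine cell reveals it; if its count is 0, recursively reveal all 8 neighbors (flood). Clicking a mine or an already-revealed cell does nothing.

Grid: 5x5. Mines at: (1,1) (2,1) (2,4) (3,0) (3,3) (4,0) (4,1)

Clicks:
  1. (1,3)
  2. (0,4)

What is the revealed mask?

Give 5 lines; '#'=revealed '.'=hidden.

Click 1 (1,3) count=1: revealed 1 new [(1,3)] -> total=1
Click 2 (0,4) count=0: revealed 5 new [(0,2) (0,3) (0,4) (1,2) (1,4)] -> total=6

Answer: ..###
..###
.....
.....
.....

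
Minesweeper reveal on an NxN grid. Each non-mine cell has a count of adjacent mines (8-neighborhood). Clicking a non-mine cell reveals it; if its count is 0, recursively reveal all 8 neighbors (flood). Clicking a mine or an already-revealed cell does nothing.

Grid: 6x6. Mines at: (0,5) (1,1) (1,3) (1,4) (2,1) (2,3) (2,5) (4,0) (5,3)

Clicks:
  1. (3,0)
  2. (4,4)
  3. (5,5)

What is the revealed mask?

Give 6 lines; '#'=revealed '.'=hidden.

Answer: ......
......
......
#...##
....##
....##

Derivation:
Click 1 (3,0) count=2: revealed 1 new [(3,0)] -> total=1
Click 2 (4,4) count=1: revealed 1 new [(4,4)] -> total=2
Click 3 (5,5) count=0: revealed 5 new [(3,4) (3,5) (4,5) (5,4) (5,5)] -> total=7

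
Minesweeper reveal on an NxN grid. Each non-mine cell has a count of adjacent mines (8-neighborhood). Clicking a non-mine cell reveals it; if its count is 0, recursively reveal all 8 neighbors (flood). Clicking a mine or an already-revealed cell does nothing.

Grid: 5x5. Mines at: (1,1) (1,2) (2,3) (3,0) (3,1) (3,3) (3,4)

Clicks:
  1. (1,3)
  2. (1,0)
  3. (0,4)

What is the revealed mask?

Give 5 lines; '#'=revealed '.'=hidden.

Click 1 (1,3) count=2: revealed 1 new [(1,3)] -> total=1
Click 2 (1,0) count=1: revealed 1 new [(1,0)] -> total=2
Click 3 (0,4) count=0: revealed 3 new [(0,3) (0,4) (1,4)] -> total=5

Answer: ...##
#..##
.....
.....
.....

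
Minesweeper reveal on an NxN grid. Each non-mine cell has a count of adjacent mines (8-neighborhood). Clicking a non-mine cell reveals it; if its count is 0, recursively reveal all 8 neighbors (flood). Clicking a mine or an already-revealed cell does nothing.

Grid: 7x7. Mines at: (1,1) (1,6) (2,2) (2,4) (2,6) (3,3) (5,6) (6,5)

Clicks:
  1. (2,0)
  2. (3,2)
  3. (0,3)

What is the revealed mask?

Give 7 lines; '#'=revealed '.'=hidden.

Click 1 (2,0) count=1: revealed 1 new [(2,0)] -> total=1
Click 2 (3,2) count=2: revealed 1 new [(3,2)] -> total=2
Click 3 (0,3) count=0: revealed 8 new [(0,2) (0,3) (0,4) (0,5) (1,2) (1,3) (1,4) (1,5)] -> total=10

Answer: ..####.
..####.
#......
..#....
.......
.......
.......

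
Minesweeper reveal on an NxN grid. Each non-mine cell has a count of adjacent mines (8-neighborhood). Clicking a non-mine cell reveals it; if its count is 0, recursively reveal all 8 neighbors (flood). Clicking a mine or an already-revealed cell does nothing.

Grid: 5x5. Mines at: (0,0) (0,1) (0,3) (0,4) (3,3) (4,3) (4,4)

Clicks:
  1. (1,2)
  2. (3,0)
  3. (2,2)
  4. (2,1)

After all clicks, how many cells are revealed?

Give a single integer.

Click 1 (1,2) count=2: revealed 1 new [(1,2)] -> total=1
Click 2 (3,0) count=0: revealed 11 new [(1,0) (1,1) (2,0) (2,1) (2,2) (3,0) (3,1) (3,2) (4,0) (4,1) (4,2)] -> total=12
Click 3 (2,2) count=1: revealed 0 new [(none)] -> total=12
Click 4 (2,1) count=0: revealed 0 new [(none)] -> total=12

Answer: 12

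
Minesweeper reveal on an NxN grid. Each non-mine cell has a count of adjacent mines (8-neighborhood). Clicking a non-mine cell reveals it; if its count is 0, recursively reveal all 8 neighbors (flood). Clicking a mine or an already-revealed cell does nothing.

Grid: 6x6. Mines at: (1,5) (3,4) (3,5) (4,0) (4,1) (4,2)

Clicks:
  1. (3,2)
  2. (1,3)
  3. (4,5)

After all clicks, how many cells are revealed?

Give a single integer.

Click 1 (3,2) count=2: revealed 1 new [(3,2)] -> total=1
Click 2 (1,3) count=0: revealed 18 new [(0,0) (0,1) (0,2) (0,3) (0,4) (1,0) (1,1) (1,2) (1,3) (1,4) (2,0) (2,1) (2,2) (2,3) (2,4) (3,0) (3,1) (3,3)] -> total=19
Click 3 (4,5) count=2: revealed 1 new [(4,5)] -> total=20

Answer: 20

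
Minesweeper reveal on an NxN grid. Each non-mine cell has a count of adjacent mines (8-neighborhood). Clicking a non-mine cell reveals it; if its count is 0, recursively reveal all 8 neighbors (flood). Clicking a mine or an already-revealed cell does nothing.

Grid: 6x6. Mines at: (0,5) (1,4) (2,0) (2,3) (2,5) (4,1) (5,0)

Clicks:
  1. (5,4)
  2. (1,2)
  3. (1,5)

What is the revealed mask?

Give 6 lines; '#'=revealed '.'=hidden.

Answer: ......
..#..#
......
..####
..####
..####

Derivation:
Click 1 (5,4) count=0: revealed 12 new [(3,2) (3,3) (3,4) (3,5) (4,2) (4,3) (4,4) (4,5) (5,2) (5,3) (5,4) (5,5)] -> total=12
Click 2 (1,2) count=1: revealed 1 new [(1,2)] -> total=13
Click 3 (1,5) count=3: revealed 1 new [(1,5)] -> total=14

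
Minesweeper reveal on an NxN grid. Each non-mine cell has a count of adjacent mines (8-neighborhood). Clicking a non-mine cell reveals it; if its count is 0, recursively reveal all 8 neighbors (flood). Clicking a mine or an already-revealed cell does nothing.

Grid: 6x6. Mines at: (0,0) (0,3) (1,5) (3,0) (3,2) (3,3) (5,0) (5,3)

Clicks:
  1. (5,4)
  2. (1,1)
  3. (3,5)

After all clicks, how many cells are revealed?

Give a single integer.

Answer: 9

Derivation:
Click 1 (5,4) count=1: revealed 1 new [(5,4)] -> total=1
Click 2 (1,1) count=1: revealed 1 new [(1,1)] -> total=2
Click 3 (3,5) count=0: revealed 7 new [(2,4) (2,5) (3,4) (3,5) (4,4) (4,5) (5,5)] -> total=9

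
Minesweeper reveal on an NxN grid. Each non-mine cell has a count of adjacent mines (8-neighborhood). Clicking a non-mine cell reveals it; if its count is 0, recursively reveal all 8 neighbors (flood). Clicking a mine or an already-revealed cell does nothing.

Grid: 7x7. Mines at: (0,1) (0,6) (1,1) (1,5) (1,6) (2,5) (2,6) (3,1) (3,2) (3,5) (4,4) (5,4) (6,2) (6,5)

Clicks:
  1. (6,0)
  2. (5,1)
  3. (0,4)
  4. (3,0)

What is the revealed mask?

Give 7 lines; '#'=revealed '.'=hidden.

Click 1 (6,0) count=0: revealed 6 new [(4,0) (4,1) (5,0) (5,1) (6,0) (6,1)] -> total=6
Click 2 (5,1) count=1: revealed 0 new [(none)] -> total=6
Click 3 (0,4) count=1: revealed 1 new [(0,4)] -> total=7
Click 4 (3,0) count=1: revealed 1 new [(3,0)] -> total=8

Answer: ....#..
.......
.......
#......
##.....
##.....
##.....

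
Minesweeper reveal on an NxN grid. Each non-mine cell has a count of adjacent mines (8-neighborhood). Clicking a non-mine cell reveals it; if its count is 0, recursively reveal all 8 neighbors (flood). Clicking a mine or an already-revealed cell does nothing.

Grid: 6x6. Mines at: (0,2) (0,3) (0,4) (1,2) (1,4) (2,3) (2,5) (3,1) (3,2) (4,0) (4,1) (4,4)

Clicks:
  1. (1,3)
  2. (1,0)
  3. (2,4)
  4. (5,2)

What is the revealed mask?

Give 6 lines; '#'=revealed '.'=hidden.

Click 1 (1,3) count=6: revealed 1 new [(1,3)] -> total=1
Click 2 (1,0) count=0: revealed 6 new [(0,0) (0,1) (1,0) (1,1) (2,0) (2,1)] -> total=7
Click 3 (2,4) count=3: revealed 1 new [(2,4)] -> total=8
Click 4 (5,2) count=1: revealed 1 new [(5,2)] -> total=9

Answer: ##....
##.#..
##..#.
......
......
..#...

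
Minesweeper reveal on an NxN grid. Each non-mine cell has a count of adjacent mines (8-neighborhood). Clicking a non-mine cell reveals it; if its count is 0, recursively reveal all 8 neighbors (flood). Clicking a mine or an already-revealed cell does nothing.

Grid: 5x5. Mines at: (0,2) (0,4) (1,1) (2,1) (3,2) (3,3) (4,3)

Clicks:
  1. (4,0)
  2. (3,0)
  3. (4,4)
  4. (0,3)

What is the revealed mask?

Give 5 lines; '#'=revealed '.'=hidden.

Click 1 (4,0) count=0: revealed 4 new [(3,0) (3,1) (4,0) (4,1)] -> total=4
Click 2 (3,0) count=1: revealed 0 new [(none)] -> total=4
Click 3 (4,4) count=2: revealed 1 new [(4,4)] -> total=5
Click 4 (0,3) count=2: revealed 1 new [(0,3)] -> total=6

Answer: ...#.
.....
.....
##...
##..#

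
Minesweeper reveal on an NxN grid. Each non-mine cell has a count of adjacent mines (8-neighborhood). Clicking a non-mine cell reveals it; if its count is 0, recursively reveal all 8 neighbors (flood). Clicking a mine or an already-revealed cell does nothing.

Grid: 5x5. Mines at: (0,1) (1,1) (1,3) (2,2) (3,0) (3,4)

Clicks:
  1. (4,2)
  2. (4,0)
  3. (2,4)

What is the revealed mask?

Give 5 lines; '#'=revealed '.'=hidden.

Click 1 (4,2) count=0: revealed 6 new [(3,1) (3,2) (3,3) (4,1) (4,2) (4,3)] -> total=6
Click 2 (4,0) count=1: revealed 1 new [(4,0)] -> total=7
Click 3 (2,4) count=2: revealed 1 new [(2,4)] -> total=8

Answer: .....
.....
....#
.###.
####.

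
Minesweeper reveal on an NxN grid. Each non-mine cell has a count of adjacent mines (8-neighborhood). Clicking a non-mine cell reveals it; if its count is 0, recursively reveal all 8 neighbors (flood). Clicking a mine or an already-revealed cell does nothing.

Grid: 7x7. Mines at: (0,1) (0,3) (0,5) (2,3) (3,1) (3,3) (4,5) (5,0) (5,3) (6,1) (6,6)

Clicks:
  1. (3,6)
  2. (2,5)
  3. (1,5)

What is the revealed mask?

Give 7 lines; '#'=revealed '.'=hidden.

Click 1 (3,6) count=1: revealed 1 new [(3,6)] -> total=1
Click 2 (2,5) count=0: revealed 8 new [(1,4) (1,5) (1,6) (2,4) (2,5) (2,6) (3,4) (3,5)] -> total=9
Click 3 (1,5) count=1: revealed 0 new [(none)] -> total=9

Answer: .......
....###
....###
....###
.......
.......
.......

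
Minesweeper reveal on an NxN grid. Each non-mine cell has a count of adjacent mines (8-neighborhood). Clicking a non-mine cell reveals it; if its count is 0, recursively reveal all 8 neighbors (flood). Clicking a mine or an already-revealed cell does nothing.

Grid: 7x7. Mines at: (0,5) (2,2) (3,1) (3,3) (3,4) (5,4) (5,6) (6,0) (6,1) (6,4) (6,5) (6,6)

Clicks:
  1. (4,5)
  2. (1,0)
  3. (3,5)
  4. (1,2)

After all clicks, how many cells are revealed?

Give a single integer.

Click 1 (4,5) count=3: revealed 1 new [(4,5)] -> total=1
Click 2 (1,0) count=0: revealed 12 new [(0,0) (0,1) (0,2) (0,3) (0,4) (1,0) (1,1) (1,2) (1,3) (1,4) (2,0) (2,1)] -> total=13
Click 3 (3,5) count=1: revealed 1 new [(3,5)] -> total=14
Click 4 (1,2) count=1: revealed 0 new [(none)] -> total=14

Answer: 14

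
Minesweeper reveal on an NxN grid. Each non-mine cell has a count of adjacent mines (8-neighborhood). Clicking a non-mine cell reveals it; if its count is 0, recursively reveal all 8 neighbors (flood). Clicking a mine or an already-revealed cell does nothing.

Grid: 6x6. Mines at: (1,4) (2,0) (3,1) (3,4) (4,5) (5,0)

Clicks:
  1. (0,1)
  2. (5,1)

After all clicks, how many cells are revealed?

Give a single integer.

Click 1 (0,1) count=0: revealed 11 new [(0,0) (0,1) (0,2) (0,3) (1,0) (1,1) (1,2) (1,3) (2,1) (2,2) (2,3)] -> total=11
Click 2 (5,1) count=1: revealed 1 new [(5,1)] -> total=12

Answer: 12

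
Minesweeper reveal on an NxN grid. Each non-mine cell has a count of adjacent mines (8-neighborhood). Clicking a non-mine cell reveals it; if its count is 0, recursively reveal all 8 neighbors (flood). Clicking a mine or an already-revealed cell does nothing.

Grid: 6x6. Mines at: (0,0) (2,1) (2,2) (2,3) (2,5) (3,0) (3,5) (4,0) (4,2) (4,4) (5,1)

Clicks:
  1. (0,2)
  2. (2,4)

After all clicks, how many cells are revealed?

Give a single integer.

Click 1 (0,2) count=0: revealed 10 new [(0,1) (0,2) (0,3) (0,4) (0,5) (1,1) (1,2) (1,3) (1,4) (1,5)] -> total=10
Click 2 (2,4) count=3: revealed 1 new [(2,4)] -> total=11

Answer: 11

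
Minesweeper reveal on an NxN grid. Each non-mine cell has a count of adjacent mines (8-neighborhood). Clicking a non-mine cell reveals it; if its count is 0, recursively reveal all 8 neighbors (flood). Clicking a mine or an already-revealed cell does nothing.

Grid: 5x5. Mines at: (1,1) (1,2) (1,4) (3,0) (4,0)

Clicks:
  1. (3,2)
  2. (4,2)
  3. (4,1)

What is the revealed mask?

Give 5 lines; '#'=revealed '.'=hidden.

Answer: .....
.....
.####
.####
.####

Derivation:
Click 1 (3,2) count=0: revealed 12 new [(2,1) (2,2) (2,3) (2,4) (3,1) (3,2) (3,3) (3,4) (4,1) (4,2) (4,3) (4,4)] -> total=12
Click 2 (4,2) count=0: revealed 0 new [(none)] -> total=12
Click 3 (4,1) count=2: revealed 0 new [(none)] -> total=12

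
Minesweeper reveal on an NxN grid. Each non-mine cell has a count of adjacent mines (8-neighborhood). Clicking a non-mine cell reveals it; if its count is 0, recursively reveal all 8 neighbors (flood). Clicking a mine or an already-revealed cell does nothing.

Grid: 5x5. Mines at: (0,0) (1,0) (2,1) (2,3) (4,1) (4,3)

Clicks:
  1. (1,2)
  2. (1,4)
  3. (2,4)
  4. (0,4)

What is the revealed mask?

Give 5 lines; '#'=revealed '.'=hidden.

Answer: .####
.####
....#
.....
.....

Derivation:
Click 1 (1,2) count=2: revealed 1 new [(1,2)] -> total=1
Click 2 (1,4) count=1: revealed 1 new [(1,4)] -> total=2
Click 3 (2,4) count=1: revealed 1 new [(2,4)] -> total=3
Click 4 (0,4) count=0: revealed 6 new [(0,1) (0,2) (0,3) (0,4) (1,1) (1,3)] -> total=9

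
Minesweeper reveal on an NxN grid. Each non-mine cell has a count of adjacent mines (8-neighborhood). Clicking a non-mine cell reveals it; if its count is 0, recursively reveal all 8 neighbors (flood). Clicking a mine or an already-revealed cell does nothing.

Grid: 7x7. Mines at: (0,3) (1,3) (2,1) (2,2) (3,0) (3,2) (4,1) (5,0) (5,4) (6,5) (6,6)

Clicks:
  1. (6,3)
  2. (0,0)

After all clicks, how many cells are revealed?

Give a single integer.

Answer: 7

Derivation:
Click 1 (6,3) count=1: revealed 1 new [(6,3)] -> total=1
Click 2 (0,0) count=0: revealed 6 new [(0,0) (0,1) (0,2) (1,0) (1,1) (1,2)] -> total=7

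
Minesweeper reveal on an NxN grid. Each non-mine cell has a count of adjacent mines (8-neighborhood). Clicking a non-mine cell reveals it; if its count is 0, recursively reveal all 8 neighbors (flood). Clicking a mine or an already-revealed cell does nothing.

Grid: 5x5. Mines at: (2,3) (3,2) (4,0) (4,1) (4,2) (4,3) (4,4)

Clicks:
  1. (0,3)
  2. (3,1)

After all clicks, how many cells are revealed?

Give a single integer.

Answer: 15

Derivation:
Click 1 (0,3) count=0: revealed 15 new [(0,0) (0,1) (0,2) (0,3) (0,4) (1,0) (1,1) (1,2) (1,3) (1,4) (2,0) (2,1) (2,2) (3,0) (3,1)] -> total=15
Click 2 (3,1) count=4: revealed 0 new [(none)] -> total=15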